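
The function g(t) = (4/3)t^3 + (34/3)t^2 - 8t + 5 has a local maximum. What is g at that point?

Critical points: g'(t) = 4t^2 + (68/3)t - 8 vanishes at t = -6, 1/3.
Second-derivative test with g''(t) = 8t + 68/3: g''(-6) = -76/3 < 0 ⇒ local maximum; g''(1/3) = 76/3 > 0 ⇒ local minimum.
The local maximum is g(-6) = 173.

173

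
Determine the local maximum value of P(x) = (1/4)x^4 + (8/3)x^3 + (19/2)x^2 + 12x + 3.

3/4

P'(x) = x^3 + 8x^2 + 19x + 12. Setting P'(x) = 0 gives x ∈ {-4, -3, -1}.
Since P''(x) = 3x^2 + 16x + 19, we get P''(-4) = 3 > 0 ⇒ local minimum; P''(-3) = -2 < 0 ⇒ local maximum; P''(-1) = 6 > 0 ⇒ local minimum.
The local maximum is P(-3) = 3/4.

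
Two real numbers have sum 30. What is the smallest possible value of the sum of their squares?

With a + b = 30, a^2 + b^2 = a^2 + (30 − a)^2.
The derivative 2a − 2(30 − a) = 4a − 60 vanishes at a = 15; second derivative 4 > 0, a minimum.
The minimum is 2·(15)^2 = 450.

450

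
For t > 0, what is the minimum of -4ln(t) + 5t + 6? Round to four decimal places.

10.8926

f'(t) = -4/t + 5 = 0 gives t = 4/5.
f''(t) = 4/t², which is positive for t > 0, so this is a local minimum.
f(4/5) = -4·ln(4/5) + 4 + 6 ≈ 10.8926.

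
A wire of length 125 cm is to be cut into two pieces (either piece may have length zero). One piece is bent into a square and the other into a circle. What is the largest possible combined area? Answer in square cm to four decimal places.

1243.3980

Let x be the length used for the square. Square side x/4; circle radius (125−x)/(2π).
A(x) = (x/4)² + π·((125−x)/(2π))² = x²/16 + (125−x)²/(4π) for 0 ≤ x ≤ 125. A'(x) = x/8 − (125−x)/(2π) = 0 gives x = 4·125/(π+4) ≈ 70.0124.
A'' > 0, so the interior critical point is a minimum; the maximum is at an endpoint. A(0) = 1243.3980 and A(125) = 976.5625, so the largest area is 1243.3980.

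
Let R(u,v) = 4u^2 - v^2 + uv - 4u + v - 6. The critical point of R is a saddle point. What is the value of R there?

-110/17

∂R/∂u = 8u + v - 4 = 0 and ∂R/∂v = u - 2v + 1 = 0, so (u, v) = (7/17, 12/17).
The Hessian has R_{uu} = 8, R_{vv} = -2, R_{uv} = 1, giving D = -17 < 0, so the point is a saddle point.
R(7/17, 12/17) = -110/17.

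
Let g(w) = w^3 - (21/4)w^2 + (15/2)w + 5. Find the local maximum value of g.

g'(w) = 3w^2 - (21/2)w + 15/2. Setting g'(w) = 0 gives w ∈ {1, 5/2}.
Since g''(w) = 6w - 21/2, we get g''(1) = -9/2 < 0 ⇒ local maximum; g''(5/2) = 9/2 > 0 ⇒ local minimum.
Thus g has its local maximum at w = 1, with value 33/4.

33/4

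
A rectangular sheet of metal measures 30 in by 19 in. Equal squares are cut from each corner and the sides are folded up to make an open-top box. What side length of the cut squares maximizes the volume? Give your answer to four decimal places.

With cut size x, the volume is V(x) = x(30 − 2x)(19 − 2x) for 0 < x < 9.5.
V'(x) = 12x^2 − 196x + 570. Setting V'(x) = 0 gives x ≈ 3.7855 (the root in (0, 9.5)).
V''(x) = 24x − 196 is negative there, so this is the maximum; V ≈ 970.3790.

3.7855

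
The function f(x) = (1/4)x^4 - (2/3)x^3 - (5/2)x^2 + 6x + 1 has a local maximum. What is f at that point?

f'(x) = x^3 - 2x^2 - 5x + 6. Setting f'(x) = 0 gives x ∈ {-2, 1, 3}.
Since f''(x) = 3x^2 - 4x - 5, we get f''(-2) = 15 > 0 ⇒ local minimum; f''(1) = -6 < 0 ⇒ local maximum; f''(3) = 10 > 0 ⇒ local minimum.
So the local maximum value is f(1) = 49/12.

49/12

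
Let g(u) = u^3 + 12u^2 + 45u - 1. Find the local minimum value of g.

-55

g'(u) = 3u^2 + 24u + 45. Setting g'(u) = 0 gives u ∈ {-5, -3}.
g''(u) = 6u + 24. g''(-5) = -6 < 0 ⇒ local maximum; g''(-3) = 6 > 0 ⇒ local minimum.
The local minimum is g(-3) = -55.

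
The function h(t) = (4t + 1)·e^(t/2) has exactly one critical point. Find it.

-9/4

Differentiating with the product rule gives h'(t) = (2t + 9/2)·e^(t/2). Since e^(t/2) > 0, the only critical point is t = -9/4.
h''(-9/4) has the same sign as 2 > 0, so this is a local minimum.
h(-9/4) = (-8)·e^(-9/8) ≈ -2.5972.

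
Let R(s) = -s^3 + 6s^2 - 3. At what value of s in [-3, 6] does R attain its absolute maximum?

Differentiating, R'(s) = -3s^2 + 12s; which vanishes at s = 0 and s = 4.
Evaluating at the critical points and endpoints: R(-3) = 78,  R(0) = -3,  R(4) = 29,  R(6) = -3.
The maximum over the interval is 78, attained at s = -3.

-3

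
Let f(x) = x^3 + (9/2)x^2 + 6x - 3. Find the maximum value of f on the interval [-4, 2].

Differentiating, f'(x) = 3x^2 + 9x + 6; which vanishes at x = -2 and x = -1.
Candidates: f(-4) = -19,  f(-2) = -5,  f(-1) = -11/2,  f(2) = 35.
Hence the absolute maximum is 35 at x = 2.

35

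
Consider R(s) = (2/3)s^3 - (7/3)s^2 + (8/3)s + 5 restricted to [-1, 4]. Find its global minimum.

-2/3

R'(s) = 2s^2 - (14/3)s + 8/3, which vanishes at s = 1 and s = 4/3.
Compare values at every candidate in [-1, 4]: R(-1) = -2/3; R(1) = 6; R(4/3) = 485/81; R(4) = 21.
The minimum over the interval is -2/3, attained at s = -1.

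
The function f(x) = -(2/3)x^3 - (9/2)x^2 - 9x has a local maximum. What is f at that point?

f'(x) = -2x^2 - 9x - 9 = 0 at x = -3, -3/2.
Second-derivative test with f''(x) = -4x - 9: f''(-3) = 3 > 0 ⇒ local minimum; f''(-3/2) = -3 < 0 ⇒ local maximum.
Thus f has its local maximum at x = -3/2, with value 45/8.

45/8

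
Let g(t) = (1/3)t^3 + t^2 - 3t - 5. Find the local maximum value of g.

g'(t) = t^2 + 2t - 3. Setting g'(t) = 0 gives t ∈ {-3, 1}.
g''(t) = 2t + 2. g''(-3) = -4 < 0 ⇒ local maximum; g''(1) = 4 > 0 ⇒ local minimum.
Thus g has its local maximum at t = -3, with value 4.

4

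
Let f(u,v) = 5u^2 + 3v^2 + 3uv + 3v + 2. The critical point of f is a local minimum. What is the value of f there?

∂f/∂u = 10u + 3v = 0 and ∂f/∂v = 3u + 6v + 3 = 0, so (u, v) = (3/17, -10/17).
The Hessian has f_{uu} = 10, f_{vv} = 6, f_{uv} = 3, giving D = 51 > 0 with f_{uu} > 0, so the point is a local minimum.
f(3/17, -10/17) = 19/17.

19/17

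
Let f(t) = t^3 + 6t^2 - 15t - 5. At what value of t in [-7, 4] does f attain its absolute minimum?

The derivative is 3t^2 + 12t - 15, which vanishes at t = -5 and t = 1.
Evaluating at the critical points and endpoints: f(-7) = 51,  f(-5) = 95,  f(1) = -13,  f(4) = 95.
Hence the absolute minimum is -13 at t = 1.

1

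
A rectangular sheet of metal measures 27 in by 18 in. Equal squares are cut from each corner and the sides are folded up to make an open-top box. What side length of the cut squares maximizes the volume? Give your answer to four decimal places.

With cut size x, the volume is V(x) = x(27 − 2x)(18 − 2x) for 0 < x < 9.
V'(x) = 12x^2 − 180x + 486. Setting V'(x) = 0 gives x ≈ 3.5314 (the root in (0, 9)).
V''(x) = 24x − 180 is negative there, so this is the maximum; V ≈ 770.0470.

3.5314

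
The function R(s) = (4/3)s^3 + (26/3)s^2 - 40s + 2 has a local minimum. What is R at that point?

R'(s) = 4s^2 + (52/3)s - 40. Setting R'(s) = 0 gives s ∈ {-6, 5/3}.
Since R''(s) = 8s + 52/3, we get R''(-6) = -92/3 < 0 ⇒ local maximum; R''(5/3) = 92/3 > 0 ⇒ local minimum.
Thus R has its local minimum at s = 5/3, with value -2788/81.

-2788/81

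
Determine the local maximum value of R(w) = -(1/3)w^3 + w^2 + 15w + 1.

178/3

R'(w) = -w^2 + 2w + 15 = 0 at w = -3, 5.
Since R''(w) = -2w + 2, we get R''(-3) = 8 > 0 ⇒ local minimum; R''(5) = -8 < 0 ⇒ local maximum.
Thus R has its local maximum at w = 5, with value 178/3.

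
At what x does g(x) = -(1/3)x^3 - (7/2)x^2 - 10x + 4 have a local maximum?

Critical points: g'(x) = -x^2 - 7x - 10 vanishes at x = -5, -2.
Second-derivative test with g''(x) = -2x - 7: g''(-5) = 3 > 0 ⇒ local minimum; g''(-2) = -3 < 0 ⇒ local maximum.
Thus g has its local maximum at x = -2, with value 38/3.

-2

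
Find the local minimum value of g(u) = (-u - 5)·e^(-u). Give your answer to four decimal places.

-54.5982

Differentiating with the product rule gives g'(u) = (u + 4)·e^(-u). Since e^(-u) > 0, the only critical point is u = -4.
g''(-4) has the same sign as 1 > 0, so this is a local minimum.
g(-4) = (-1)·e^(4) ≈ -54.5982.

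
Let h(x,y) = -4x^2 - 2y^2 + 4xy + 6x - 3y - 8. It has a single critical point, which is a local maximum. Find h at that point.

∂h/∂x = -8x + 4y + 6 = 0 and ∂h/∂y = 4x - 4y - 3 = 0, so (x, y) = (3/4, 0).
The Hessian has h_{xx} = -8, h_{yy} = -4, h_{xy} = 4, giving D = 16 > 0 with h_{xx} < 0, so the point is a local maximum.
h(3/4, 0) = -23/4.

-23/4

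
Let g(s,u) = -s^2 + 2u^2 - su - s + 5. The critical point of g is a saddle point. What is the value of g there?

∂g/∂s = -2s - u - 1 = 0 and ∂g/∂u = -s + 4u = 0, so (s, u) = (-4/9, -1/9).
The Hessian has g_{ss} = -2, g_{uu} = 4, g_{su} = -1, giving D = -9 < 0, so the point is a saddle point.
g(-4/9, -1/9) = 47/9.

47/9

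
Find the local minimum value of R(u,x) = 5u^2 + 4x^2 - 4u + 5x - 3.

-429/80

∂R/∂u = 10u - 4 = 0 and ∂R/∂x = 8x + 5 = 0, so (u, x) = (2/5, -5/8).
The Hessian has R_{uu} = 10, R_{xx} = 8, R_{ux} = 0, giving D = 80 > 0 with R_{uu} > 0, so the point is a local minimum.
R(2/5, -5/8) = -429/80.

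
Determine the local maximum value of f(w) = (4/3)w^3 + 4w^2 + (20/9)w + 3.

343/81

f'(w) = 4w^2 + 8w + 20/9. Setting f'(w) = 0 gives w ∈ {-5/3, -1/3}.
Second-derivative test with f''(w) = 8w + 8: f''(-5/3) = -16/3 < 0 ⇒ local maximum; f''(-1/3) = 16/3 > 0 ⇒ local minimum.
So the local maximum value is f(-5/3) = 343/81.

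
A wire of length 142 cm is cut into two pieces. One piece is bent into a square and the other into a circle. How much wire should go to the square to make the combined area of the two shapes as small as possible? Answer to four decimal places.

Let x be the length used for the square. Square side x/4; circle radius (142−x)/(2π).
A(x) = (x/4)² + π·((142−x)/(2π))² = x²/16 + (142−x)²/(4π) for 0 ≤ x ≤ 142. A'(x) = x/8 − (142−x)/(2π) = 0 gives x = 4·142/(π+4) ≈ 79.5341.
A'' = 1/8 + 1/(2π) > 0, so this gives the minimum combined area; x ≈ 79.5341 cm to the square.

79.5341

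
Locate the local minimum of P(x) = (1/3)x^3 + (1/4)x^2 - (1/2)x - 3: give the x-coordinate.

P'(x) = x^2 + (1/2)x - 1/2 = 0 at x = -1, 1/2.
P''(x) = 2x + 1/2. P''(-1) = -3/2 < 0 ⇒ local maximum; P''(1/2) = 3/2 > 0 ⇒ local minimum.
Thus P has its local minimum at x = 1/2, with value -151/48.

1/2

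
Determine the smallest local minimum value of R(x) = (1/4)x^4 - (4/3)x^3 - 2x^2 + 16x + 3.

-67/3

R'(x) = x^3 - 4x^2 - 4x + 16. Setting R'(x) = 0 gives x ∈ {-2, 2, 4}.
Since R''(x) = 3x^2 - 8x - 4, we get R''(-2) = 24 > 0 ⇒ local minimum; R''(2) = -8 < 0 ⇒ local maximum; R''(4) = 12 > 0 ⇒ local minimum.
So the smallest local minimum value is R(-2) = -67/3.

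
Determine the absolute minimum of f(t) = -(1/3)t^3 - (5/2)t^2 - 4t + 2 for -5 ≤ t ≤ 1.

Differentiating, f'(t) = -t^2 - 5t - 4; which vanishes at t = -4 and t = -1.
Candidates: f(-5) = 7/6,  f(-4) = -2/3,  f(-1) = 23/6,  f(1) = -29/6.
The minimum over the interval is -29/6, attained at t = 1.

-29/6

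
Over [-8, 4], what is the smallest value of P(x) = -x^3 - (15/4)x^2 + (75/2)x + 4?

-609/4

Differentiating, P'(x) = -3x^2 - (15/2)x + 75/2; which vanishes at x = -5 and x = 5/2.
Candidates: P(-8) = -24, P(-5) = -609/4, P(5/2) = 939/16, P(4) = 30.
The minimum over the interval is -609/4, attained at x = -5.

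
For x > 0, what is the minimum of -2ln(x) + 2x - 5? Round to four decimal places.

-3.0000

h'(x) = -2/x + 2 = 0 gives x = 1.
h''(x) = 2/x², which is positive for x > 0, so this is a local minimum.
h(1) = -2·ln(1) + 2 - 5 ≈ -3.0000.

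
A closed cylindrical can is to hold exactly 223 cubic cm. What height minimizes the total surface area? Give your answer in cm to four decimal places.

6.5726

With radius r and height h, πr²h = 223 so h = 223/(πr²), and S(r) = 2πr² + 2πrh = 2πr² + 2·223/r.
S'(r) = 4πr − 2·223/r² = 0 ⇒ r³ = 223/(2π), so r ≈ 3.2863 and h = 2r ≈ 6.5726.
S''(r) = 4π + 4·223/r³ > 0, so this is the minimum; S ≈ 203.5719.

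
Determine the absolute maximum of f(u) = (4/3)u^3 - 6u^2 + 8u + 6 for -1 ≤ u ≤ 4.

82/3

The derivative is 4u^2 - 12u + 8, which vanishes at u = 1 and u = 2.
Compare values at every candidate in [-1, 4]: f(-1) = -28/3,  f(1) = 28/3,  f(2) = 26/3,  f(4) = 82/3.
The maximum over the interval is 82/3, attained at u = 4.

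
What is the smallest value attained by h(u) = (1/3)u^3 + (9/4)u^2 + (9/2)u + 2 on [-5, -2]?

-71/12

Differentiating, h'(u) = u^2 + (9/2)u + 9/2; whose only zero in [-5, -2] is u = -3.
Evaluating at the critical points and endpoints: h(-5) = -71/12,  h(-3) = -1/4,  h(-2) = -2/3.
Hence the absolute minimum is -71/12 at u = -5.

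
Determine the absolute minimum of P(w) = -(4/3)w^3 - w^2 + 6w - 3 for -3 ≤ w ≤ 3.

-30

P'(w) = -4w^2 - 2w + 6, which vanishes at w = -3/2 and w = 1.
Compare values at every candidate in [-3, 3]: P(-3) = 6; P(-3/2) = -39/4; P(1) = 2/3; P(3) = -30.
So the minimum is P(3) = -30.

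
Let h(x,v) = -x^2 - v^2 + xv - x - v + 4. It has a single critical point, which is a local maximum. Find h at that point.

∂h/∂x = -2x + v - 1 = 0 and ∂h/∂v = x - 2v - 1 = 0, so (x, v) = (-1, -1).
The Hessian has h_{xx} = -2, h_{vv} = -2, h_{xv} = 1, giving D = 3 > 0 with h_{xx} < 0, so the point is a local maximum.
h(-1, -1) = 5.

5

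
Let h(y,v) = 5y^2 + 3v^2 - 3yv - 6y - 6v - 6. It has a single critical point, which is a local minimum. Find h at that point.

-234/17

∂h/∂y = 10y - 3v - 6 = 0 and ∂h/∂v = -3y + 6v - 6 = 0, so (y, v) = (18/17, 26/17).
The Hessian has h_{yy} = 10, h_{vv} = 6, h_{yv} = -3, giving D = 51 > 0 with h_{yy} > 0, so the point is a local minimum.
h(18/17, 26/17) = -234/17.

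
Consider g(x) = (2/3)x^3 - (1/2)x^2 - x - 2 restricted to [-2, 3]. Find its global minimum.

-22/3

Differentiating, g'(x) = 2x^2 - x - 1; which vanishes at x = -1/2 and x = 1.
Compare values at every candidate in [-2, 3]: g(-2) = -22/3, g(-1/2) = -41/24, g(1) = -17/6, g(3) = 17/2.
So the minimum is g(-2) = -22/3.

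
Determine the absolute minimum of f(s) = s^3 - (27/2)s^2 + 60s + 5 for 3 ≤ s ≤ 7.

Differentiating, f'(s) = 3s^2 - 27s + 60; which vanishes at s = 4 and s = 5.
Candidates: f(3) = 181/2,  f(4) = 93,  f(5) = 185/2,  f(7) = 213/2.
So the minimum is f(3) = 181/2.

181/2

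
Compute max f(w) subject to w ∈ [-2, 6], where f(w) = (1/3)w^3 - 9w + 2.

20

The derivative is w^2 - 9, whose only zero in [-2, 6] is w = 3.
Compare values at every candidate in [-2, 6]: f(-2) = 52/3, f(3) = -16, f(6) = 20.
So the maximum is f(6) = 20.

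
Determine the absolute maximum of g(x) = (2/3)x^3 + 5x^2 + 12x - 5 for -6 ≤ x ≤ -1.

Differentiating, g'(x) = 2x^2 + 10x + 12; which vanishes at x = -3 and x = -2.
Evaluating at the critical points and endpoints: g(-6) = -41,  g(-3) = -14,  g(-2) = -43/3,  g(-1) = -38/3.
The maximum over the interval is -38/3, attained at x = -1.

-38/3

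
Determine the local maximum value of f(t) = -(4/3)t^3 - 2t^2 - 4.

f'(t) = -4t^2 - 4t. Setting f'(t) = 0 gives t ∈ {-1, 0}.
Second-derivative test with f''(t) = -8t - 4: f''(-1) = 4 > 0 ⇒ local minimum; f''(0) = -4 < 0 ⇒ local maximum.
So the local maximum value is f(0) = -4.

-4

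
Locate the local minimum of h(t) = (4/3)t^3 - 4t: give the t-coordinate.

h'(t) = 4t^2 - 4 = 0 at t = -1, 1.
Second-derivative test with h''(t) = 8t: h''(-1) = -8 < 0 ⇒ local maximum; h''(1) = 8 > 0 ⇒ local minimum.
So the local minimum value is h(1) = -8/3.

1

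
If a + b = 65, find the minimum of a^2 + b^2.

With a + b = 65, a^2 + b^2 = a^2 + (65 − a)^2.
The derivative 2a − 2(65 − a) = 4a − 130 vanishes at a = 65/2; second derivative 4 > 0, a minimum.
The minimum is 2·(65/2)^2 = 4225/2.

4225/2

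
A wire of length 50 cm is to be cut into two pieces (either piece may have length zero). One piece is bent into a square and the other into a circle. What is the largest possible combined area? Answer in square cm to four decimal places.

Let x be the length used for the square. Square side x/4; circle radius (50−x)/(2π).
A(x) = (x/4)² + π·((50−x)/(2π))² = x²/16 + (50−x)²/(4π) for 0 ≤ x ≤ 50. A'(x) = x/8 − (50−x)/(2π) = 0 gives x = 4·50/(π+4) ≈ 28.0050.
A'' > 0, so the interior critical point is a minimum; the maximum is at an endpoint. A(0) = 198.9437 and A(50) = 156.2500, so the largest area is 198.9437.

198.9437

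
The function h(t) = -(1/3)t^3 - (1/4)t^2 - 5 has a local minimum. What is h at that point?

-241/48

h'(t) = -t^2 - (1/2)t = 0 at t = -1/2, 0.
Since h''(t) = -2t - 1/2, we get h''(-1/2) = 1/2 > 0 ⇒ local minimum; h''(0) = -1/2 < 0 ⇒ local maximum.
So the local minimum value is h(-1/2) = -241/48.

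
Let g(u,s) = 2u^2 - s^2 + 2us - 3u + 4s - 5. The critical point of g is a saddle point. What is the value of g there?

-13/12

∂g/∂u = 4u + 2s - 3 = 0 and ∂g/∂s = 2u - 2s + 4 = 0, so (u, s) = (-1/6, 11/6).
The Hessian has g_{uu} = 4, g_{ss} = -2, g_{us} = 2, giving D = -12 < 0, so the point is a saddle point.
g(-1/6, 11/6) = -13/12.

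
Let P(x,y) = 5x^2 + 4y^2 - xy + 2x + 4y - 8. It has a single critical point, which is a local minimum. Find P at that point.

-736/79

∂P/∂x = 10x - y + 2 = 0 and ∂P/∂y = -x + 8y + 4 = 0, so (x, y) = (-20/79, -42/79).
The Hessian has P_{xx} = 10, P_{yy} = 8, P_{xy} = -1, giving D = 79 > 0 with P_{xx} > 0, so the point is a local minimum.
P(-20/79, -42/79) = -736/79.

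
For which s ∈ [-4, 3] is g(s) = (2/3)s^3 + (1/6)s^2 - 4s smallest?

g'(s) = 2s^2 + (1/3)s - 4, which vanishes at s = -3/2 and s = 4/3.
Candidates: g(-4) = -24, g(-3/2) = 33/8, g(4/3) = -280/81, g(3) = 15/2.
So the minimum is g(-4) = -24.

-4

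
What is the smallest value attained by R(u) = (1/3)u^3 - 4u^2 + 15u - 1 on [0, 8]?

-1

R'(u) = u^2 - 8u + 15, which vanishes at u = 3 and u = 5.
Compare values at every candidate in [0, 8]: R(0) = -1, R(3) = 17, R(5) = 47/3, R(8) = 101/3.
Hence the absolute minimum is -1 at u = 0.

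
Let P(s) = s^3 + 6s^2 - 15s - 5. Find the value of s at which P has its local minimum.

P'(s) = 3s^2 + 12s - 15 = 0 at s = -5, 1.
Since P''(s) = 6s + 12, we get P''(-5) = -18 < 0 ⇒ local maximum; P''(1) = 18 > 0 ⇒ local minimum.
The local minimum is P(1) = -13.

1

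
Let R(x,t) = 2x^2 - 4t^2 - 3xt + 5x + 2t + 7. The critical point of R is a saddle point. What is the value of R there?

∂R/∂x = 4x - 3t + 5 = 0 and ∂R/∂t = -3x - 8t + 2 = 0, so (x, t) = (-34/41, 23/41).
The Hessian has R_{xx} = 4, R_{tt} = -8, R_{xt} = -3, giving D = -41 < 0, so the point is a saddle point.
R(-34/41, 23/41) = 225/41.

225/41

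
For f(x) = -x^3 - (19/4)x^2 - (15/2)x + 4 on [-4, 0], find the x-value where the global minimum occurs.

0

The derivative is -3x^2 - (19/2)x - 15/2, which vanishes at x = -5/3 and x = -3/2.
Candidates: f(-4) = 22; f(-5/3) = 857/108; f(-3/2) = 127/16; f(0) = 4.
Hence the absolute minimum is 4 at x = 0.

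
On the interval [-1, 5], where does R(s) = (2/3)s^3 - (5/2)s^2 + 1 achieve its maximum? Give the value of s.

5

The derivative is 2s^2 - 5s, which vanishes at s = 0 and s = 5/2.
Candidates: R(-1) = -13/6; R(0) = 1; R(5/2) = -101/24; R(5) = 131/6.
So the maximum is R(5) = 131/6.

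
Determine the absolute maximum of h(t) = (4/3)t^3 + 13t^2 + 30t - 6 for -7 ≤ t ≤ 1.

The derivative is 4t^2 + 26t + 30, which vanishes at t = -5 and t = -3/2.
Compare values at every candidate in [-7, 1]: h(-7) = -109/3, h(-5) = 7/3, h(-3/2) = -105/4, h(1) = 115/3.
So the maximum is h(1) = 115/3.

115/3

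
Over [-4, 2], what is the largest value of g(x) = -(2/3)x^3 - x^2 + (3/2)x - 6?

The derivative is -2x^2 - 2x + 3/2, which vanishes at x = -3/2 and x = 1/2.
Compare values at every candidate in [-4, 2]: g(-4) = 44/3,  g(-3/2) = -33/4,  g(1/2) = -67/12,  g(2) = -37/3.
Hence the absolute maximum is 44/3 at x = -4.

44/3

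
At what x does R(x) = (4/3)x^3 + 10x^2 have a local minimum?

Critical points: R'(x) = 4x^2 + 20x vanishes at x = -5, 0.
Since R''(x) = 8x + 20, we get R''(-5) = -20 < 0 ⇒ local maximum; R''(0) = 20 > 0 ⇒ local minimum.
So the local minimum value is R(0) = 0.

0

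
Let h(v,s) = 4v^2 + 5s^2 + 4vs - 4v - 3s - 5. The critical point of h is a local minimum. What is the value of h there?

∂h/∂v = 8v + 4s - 4 = 0 and ∂h/∂s = 4v + 10s - 3 = 0, so (v, s) = (7/16, 1/8).
The Hessian has h_{vv} = 8, h_{ss} = 10, h_{vs} = 4, giving D = 64 > 0 with h_{vv} > 0, so the point is a local minimum.
h(7/16, 1/8) = -97/16.

-97/16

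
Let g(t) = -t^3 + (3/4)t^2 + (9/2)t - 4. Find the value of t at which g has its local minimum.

g'(t) = -3t^2 + (3/2)t + 9/2 = 0 at t = -1, 3/2.
g''(t) = -6t + 3/2. g''(-1) = 15/2 > 0 ⇒ local minimum; g''(3/2) = -15/2 < 0 ⇒ local maximum.
So the local minimum value is g(-1) = -27/4.

-1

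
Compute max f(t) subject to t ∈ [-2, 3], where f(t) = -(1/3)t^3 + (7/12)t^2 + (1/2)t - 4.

0

The derivative is -t^2 + (7/6)t + 1/2, which vanishes at t = -1/3 and t = 3/2.
Candidates: f(-2) = 0, f(-1/3) = -1325/324, f(3/2) = -49/16, f(3) = -25/4.
Hence the absolute maximum is 0 at t = -2.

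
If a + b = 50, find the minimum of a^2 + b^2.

With a + b = 50, a^2 + b^2 = a^2 + (50 − a)^2.
The derivative 2a − 2(50 − a) = 4a − 100 vanishes at a = 25; second derivative 4 > 0, a minimum.
The minimum is 2·(25)^2 = 1250.

1250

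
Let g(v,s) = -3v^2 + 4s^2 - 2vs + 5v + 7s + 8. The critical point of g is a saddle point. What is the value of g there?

∂g/∂v = -6v - 2s + 5 = 0 and ∂g/∂s = -2v + 8s + 7 = 0, so (v, s) = (27/26, -8/13).
The Hessian has g_{vv} = -6, g_{ss} = 8, g_{vs} = -2, giving D = -52 < 0, so the point is a saddle point.
g(27/26, -8/13) = 439/52.

439/52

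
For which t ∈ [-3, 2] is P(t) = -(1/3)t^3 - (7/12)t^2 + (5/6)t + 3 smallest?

2

The derivative is -t^2 - (7/6)t + 5/6, which vanishes at t = -5/3 and t = 1/2.
Candidates: P(-3) = 17/4; P(-5/3) = 497/324; P(1/2) = 155/48; P(2) = -1/3.
The minimum over the interval is -1/3, attained at t = 2.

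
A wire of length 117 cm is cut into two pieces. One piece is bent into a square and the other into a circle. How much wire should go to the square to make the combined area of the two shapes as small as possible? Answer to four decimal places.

Let x be the length used for the square. Square side x/4; circle radius (117−x)/(2π).
A(x) = (x/4)² + π·((117−x)/(2π))² = x²/16 + (117−x)²/(4π) for 0 ≤ x ≤ 117. A'(x) = x/8 − (117−x)/(2π) = 0 gives x = 4·117/(π+4) ≈ 65.5316.
A'' = 1/8 + 1/(2π) > 0, so this gives the minimum combined area; x ≈ 65.5316 cm to the square.

65.5316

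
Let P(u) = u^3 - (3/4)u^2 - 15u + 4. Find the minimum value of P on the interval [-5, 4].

Differentiating, P'(u) = 3u^2 - (3/2)u - 15; which vanishes at u = -2 and u = 5/2.
Candidates: P(-5) = -259/4; P(-2) = 23; P(5/2) = -361/16; P(4) = -4.
So the minimum is P(-5) = -259/4.

-259/4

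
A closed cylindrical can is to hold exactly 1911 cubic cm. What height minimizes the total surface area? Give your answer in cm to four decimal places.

13.4500

With radius r and height h, πr²h = 1911 so h = 1911/(πr²), and S(r) = 2πr² + 2πrh = 2πr² + 2·1911/r.
S'(r) = 4πr − 2·1911/r² = 0 ⇒ r³ = 1911/(2π), so r ≈ 6.7250 and h = 2r ≈ 13.4500.
S''(r) = 4π + 4·1911/r³ > 0, so this is the minimum; S ≈ 852.4881.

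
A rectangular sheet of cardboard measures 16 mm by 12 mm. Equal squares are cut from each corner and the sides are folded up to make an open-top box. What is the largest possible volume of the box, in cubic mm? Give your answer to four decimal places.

With cut size x, the volume is V(x) = x(16 − 2x)(12 − 2x) for 0 < x < 6.
V'(x) = 12x^2 − 112x + 192. Setting V'(x) = 0 gives x ≈ 2.2630 (the root in (0, 6)).
V''(x) = 24x − 112 is negative there, so this is the maximum; V ≈ 194.0674.

194.0674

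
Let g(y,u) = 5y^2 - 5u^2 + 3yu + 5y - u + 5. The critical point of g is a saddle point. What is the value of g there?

∂g/∂y = 10y + 3u + 5 = 0 and ∂g/∂u = 3y - 10u - 1 = 0, so (y, u) = (-47/109, -25/109).
The Hessian has g_{yy} = 10, g_{uu} = -10, g_{yu} = 3, giving D = -109 < 0, so the point is a saddle point.
g(-47/109, -25/109) = 440/109.

440/109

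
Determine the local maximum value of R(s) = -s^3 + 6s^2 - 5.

27

Critical points: R'(s) = -3s^2 + 12s vanishes at s = 0, 4.
Second-derivative test with R''(s) = -6s + 12: R''(0) = 12 > 0 ⇒ local minimum; R''(4) = -12 < 0 ⇒ local maximum.
Thus R has its local maximum at s = 4, with value 27.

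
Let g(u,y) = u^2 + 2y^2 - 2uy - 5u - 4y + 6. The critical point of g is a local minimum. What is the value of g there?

-41/2

∂g/∂u = 2u - 2y - 5 = 0 and ∂g/∂y = -2u + 4y - 4 = 0, so (u, y) = (7, 9/2).
The Hessian has g_{uu} = 2, g_{yy} = 4, g_{uy} = -2, giving D = 4 > 0 with g_{uu} > 0, so the point is a local minimum.
g(7, 9/2) = -41/2.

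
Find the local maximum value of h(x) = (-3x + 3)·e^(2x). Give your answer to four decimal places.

h'(x) = (-3)·e^(2x) + (-3x + 3)·2·e^(2x) = (-6x + 3)·e^(2x). Since e^(2x) > 0, the only critical point is x = 1/2.
h''(1/2) has the same sign as -6 < 0, so this is a local maximum.
h(1/2) = (3/2)·e^(1) ≈ 4.0774.

4.0774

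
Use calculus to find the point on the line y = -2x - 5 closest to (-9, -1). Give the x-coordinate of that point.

Minimize D(x)^2 = (x + 9)^2 + (-2x - 4)^2.
d/dx[D^2] = 2(x + 9) + 2·(-2)·(-2x - 4) = 0 ⇒ x = -17/5.
Then y = 9/5 and the distance is √(196/5) ≈ 6.2610.

-17/5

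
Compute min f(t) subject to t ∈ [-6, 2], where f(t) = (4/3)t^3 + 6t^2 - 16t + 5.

f'(t) = 4t^2 + 12t - 16, which vanishes at t = -4 and t = 1.
Compare values at every candidate in [-6, 2]: f(-6) = 29, f(-4) = 239/3, f(1) = -11/3, f(2) = 23/3.
Hence the absolute minimum is -11/3 at t = 1.

-11/3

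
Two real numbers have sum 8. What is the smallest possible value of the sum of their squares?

With a + b = 8, a^2 + b^2 = a^2 + (8 − a)^2.
The derivative 2a − 2(8 − a) = 4a − 16 vanishes at a = 4; second derivative 4 > 0, a minimum.
The minimum is 2·(4)^2 = 32.

32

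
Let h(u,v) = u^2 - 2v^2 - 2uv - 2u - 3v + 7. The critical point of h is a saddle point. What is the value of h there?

97/12

∂h/∂u = 2u - 2v - 2 = 0 and ∂h/∂v = -2u - 4v - 3 = 0, so (u, v) = (1/6, -5/6).
The Hessian has h_{uu} = 2, h_{vv} = -4, h_{uv} = -2, giving D = -12 < 0, so the point is a saddle point.
h(1/6, -5/6) = 97/12.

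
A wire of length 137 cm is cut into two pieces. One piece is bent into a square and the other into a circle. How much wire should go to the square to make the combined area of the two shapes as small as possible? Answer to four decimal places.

76.7336

Let x be the length used for the square. Square side x/4; circle radius (137−x)/(2π).
A(x) = (x/4)² + π·((137−x)/(2π))² = x²/16 + (137−x)²/(4π) for 0 ≤ x ≤ 137. A'(x) = x/8 − (137−x)/(2π) = 0 gives x = 4·137/(π+4) ≈ 76.7336.
A'' = 1/8 + 1/(2π) > 0, so this gives the minimum combined area; x ≈ 76.7336 cm to the square.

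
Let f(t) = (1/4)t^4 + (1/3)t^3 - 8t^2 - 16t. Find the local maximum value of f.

95/12

f'(t) = t^3 + t^2 - 16t - 16. Setting f'(t) = 0 gives t ∈ {-4, -1, 4}.
Second-derivative test with f''(t) = 3t^2 + 2t - 16: f''(-4) = 24 > 0 ⇒ local minimum; f''(-1) = -15 < 0 ⇒ local maximum; f''(4) = 40 > 0 ⇒ local minimum.
Thus f has its local maximum at t = -1, with value 95/12.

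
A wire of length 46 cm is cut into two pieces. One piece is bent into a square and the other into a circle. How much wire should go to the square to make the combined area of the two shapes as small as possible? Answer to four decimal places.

25.7646

Let x be the length used for the square. Square side x/4; circle radius (46−x)/(2π).
A(x) = (x/4)² + π·((46−x)/(2π))² = x²/16 + (46−x)²/(4π) for 0 ≤ x ≤ 46. A'(x) = x/8 − (46−x)/(2π) = 0 gives x = 4·46/(π+4) ≈ 25.7646.
A'' = 1/8 + 1/(2π) > 0, so this gives the minimum combined area; x ≈ 25.7646 cm to the square.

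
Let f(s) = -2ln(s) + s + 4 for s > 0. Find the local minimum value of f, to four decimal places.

4.6137

f'(s) = -2/s + 1 = 0 gives s = 2.
f''(s) = 2/s², which is positive for s > 0, so this is a local minimum.
f(2) = -2·ln(2) + 2 + 4 ≈ 4.6137.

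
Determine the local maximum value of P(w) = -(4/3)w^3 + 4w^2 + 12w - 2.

P'(w) = -4w^2 + 8w + 12. Setting P'(w) = 0 gives w ∈ {-1, 3}.
Since P''(w) = -8w + 8, we get P''(-1) = 16 > 0 ⇒ local minimum; P''(3) = -16 < 0 ⇒ local maximum.
Thus P has its local maximum at w = 3, with value 34.

34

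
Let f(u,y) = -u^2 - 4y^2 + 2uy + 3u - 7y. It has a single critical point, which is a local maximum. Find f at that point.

∂f/∂u = -2u + 2y + 3 = 0 and ∂f/∂y = 2u - 8y - 7 = 0, so (u, y) = (5/6, -2/3).
The Hessian has f_{uu} = -2, f_{yy} = -8, f_{uy} = 2, giving D = 12 > 0 with f_{uu} < 0, so the point is a local maximum.
f(5/6, -2/3) = 43/12.

43/12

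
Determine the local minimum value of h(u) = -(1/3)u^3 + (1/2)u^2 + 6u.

h'(u) = -u^2 + u + 6. Setting h'(u) = 0 gives u ∈ {-2, 3}.
Second-derivative test with h''(u) = -2u + 1: h''(-2) = 5 > 0 ⇒ local minimum; h''(3) = -5 < 0 ⇒ local maximum.
So the local minimum value is h(-2) = -22/3.

-22/3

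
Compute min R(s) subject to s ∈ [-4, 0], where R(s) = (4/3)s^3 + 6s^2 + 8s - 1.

-67/3

The derivative is 4s^2 + 12s + 8, which vanishes at s = -2 and s = -1.
Compare values at every candidate in [-4, 0]: R(-4) = -67/3, R(-2) = -11/3, R(-1) = -13/3, R(0) = -1.
So the minimum is R(-4) = -67/3.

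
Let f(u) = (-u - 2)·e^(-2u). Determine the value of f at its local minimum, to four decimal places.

-10.0428

f'(u) = (-1)·e^(-2u) + (-u - 2)·(-2)·e^(-2u) = (2u + 3)·e^(-2u). Since e^(-2u) > 0, the only critical point is u = -3/2.
f''(-3/2) has the same sign as 2 > 0, so this is a local minimum.
f(-3/2) = (-1/2)·e^(3) ≈ -10.0428.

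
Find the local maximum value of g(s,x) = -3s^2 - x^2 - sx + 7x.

∂g/∂s = -6s - x = 0 and ∂g/∂x = -s - 2x + 7 = 0, so (s, x) = (-7/11, 42/11).
The Hessian has g_{ss} = -6, g_{xx} = -2, g_{sx} = -1, giving D = 11 > 0 with g_{ss} < 0, so the point is a local maximum.
g(-7/11, 42/11) = 147/11.

147/11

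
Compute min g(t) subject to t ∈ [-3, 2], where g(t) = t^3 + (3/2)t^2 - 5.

-37/2

The derivative is 3t^2 + 3t, which vanishes at t = -1 and t = 0.
Compare values at every candidate in [-3, 2]: g(-3) = -37/2, g(-1) = -9/2, g(0) = -5, g(2) = 9.
The minimum over the interval is -37/2, attained at t = -3.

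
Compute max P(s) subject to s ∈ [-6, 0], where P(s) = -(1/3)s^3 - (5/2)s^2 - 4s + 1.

The derivative is -s^2 - 5s - 4, which vanishes at s = -4 and s = -1.
Evaluating at the critical points and endpoints: P(-6) = 7; P(-4) = -5/3; P(-1) = 17/6; P(0) = 1.
So the maximum is P(-6) = 7.

7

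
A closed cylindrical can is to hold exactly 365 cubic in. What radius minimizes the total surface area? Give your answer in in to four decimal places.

3.8729

With radius r and height h, πr²h = 365 so h = 365/(πr²), and S(r) = 2πr² + 2πrh = 2πr² + 2·365/r.
S'(r) = 4πr − 2·365/r² = 0 ⇒ r³ = 365/(2π), so r ≈ 3.8729 and h = 2r ≈ 7.7458.
S''(r) = 4π + 4·365/r³ > 0, so this is the minimum; S ≈ 282.7330.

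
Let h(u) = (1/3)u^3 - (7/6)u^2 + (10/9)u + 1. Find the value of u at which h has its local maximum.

2/3

h'(u) = u^2 - (7/3)u + 10/9 = 0 at u = 2/3, 5/3.
Second-derivative test with h''(u) = 2u - 7/3: h''(2/3) = -1 < 0 ⇒ local maximum; h''(5/3) = 1 > 0 ⇒ local minimum.
So the local maximum value is h(2/3) = 107/81.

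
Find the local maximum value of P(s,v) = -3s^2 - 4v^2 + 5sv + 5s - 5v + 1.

73/23

∂P/∂s = -6s + 5v + 5 = 0 and ∂P/∂v = 5s - 8v - 5 = 0, so (s, v) = (15/23, -5/23).
The Hessian has P_{ss} = -6, P_{vv} = -8, P_{sv} = 5, giving D = 23 > 0 with P_{ss} < 0, so the point is a local maximum.
P(15/23, -5/23) = 73/23.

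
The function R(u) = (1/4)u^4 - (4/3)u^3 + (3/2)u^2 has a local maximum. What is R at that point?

R'(u) = u^3 - 4u^2 + 3u = 0 at u = 0, 1, 3.
Second-derivative test with R''(u) = 3u^2 - 8u + 3: R''(0) = 3 > 0 ⇒ local minimum; R''(1) = -2 < 0 ⇒ local maximum; R''(3) = 6 > 0 ⇒ local minimum.
The local maximum is R(1) = 5/12.

5/12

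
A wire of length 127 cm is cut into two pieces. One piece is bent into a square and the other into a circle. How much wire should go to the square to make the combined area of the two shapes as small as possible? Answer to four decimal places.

71.1326

Let x be the length used for the square. Square side x/4; circle radius (127−x)/(2π).
A(x) = (x/4)² + π·((127−x)/(2π))² = x²/16 + (127−x)²/(4π) for 0 ≤ x ≤ 127. A'(x) = x/8 − (127−x)/(2π) = 0 gives x = 4·127/(π+4) ≈ 71.1326.
A'' = 1/8 + 1/(2π) > 0, so this gives the minimum combined area; x ≈ 71.1326 cm to the square.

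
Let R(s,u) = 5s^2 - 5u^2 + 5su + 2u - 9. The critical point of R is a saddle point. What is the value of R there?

-221/25

∂R/∂s = 10s + 5u = 0 and ∂R/∂u = 5s - 10u + 2 = 0, so (s, u) = (-2/25, 4/25).
The Hessian has R_{ss} = 10, R_{uu} = -10, R_{su} = 5, giving D = -125 < 0, so the point is a saddle point.
R(-2/25, 4/25) = -221/25.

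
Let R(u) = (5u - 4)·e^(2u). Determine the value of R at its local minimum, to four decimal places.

Differentiating with the product rule gives R'(u) = (10u - 3)·e^(2u). Since e^(2u) > 0, the only critical point is u = 3/10.
R''(3/10) has the same sign as 10 > 0, so this is a local minimum.
R(3/10) = (-5/2)·e^(3/5) ≈ -4.5553.

-4.5553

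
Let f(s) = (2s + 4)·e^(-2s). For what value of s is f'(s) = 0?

-3/2

f'(s) = 2·e^(-2s) + (2s + 4)·(-2)·e^(-2s) = (-4s - 6)·e^(-2s). Since e^(-2s) > 0, the only critical point is s = -3/2.
f''(-3/2) has the same sign as -4 < 0, so this is a local maximum.
f(-3/2) = (1)·e^(3) ≈ 20.0855.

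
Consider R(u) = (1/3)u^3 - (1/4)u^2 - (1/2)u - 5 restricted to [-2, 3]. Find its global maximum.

R'(u) = u^2 - (1/2)u - 1/2, which vanishes at u = -1/2 and u = 1.
Compare values at every candidate in [-2, 3]: R(-2) = -23/3,  R(-1/2) = -233/48,  R(1) = -65/12,  R(3) = 1/4.
So the maximum is R(3) = 1/4.

1/4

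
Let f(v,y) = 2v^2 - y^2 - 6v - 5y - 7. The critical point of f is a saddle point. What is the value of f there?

-21/4

∂f/∂v = 4v - 6 = 0 and ∂f/∂y = -2y - 5 = 0, so (v, y) = (3/2, -5/2).
The Hessian has f_{vv} = 4, f_{yy} = -2, f_{vy} = 0, giving D = -8 < 0, so the point is a saddle point.
f(3/2, -5/2) = -21/4.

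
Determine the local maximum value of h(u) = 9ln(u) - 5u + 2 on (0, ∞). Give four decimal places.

-1.7099

h'(u) = 9/u − 5 = 0 gives u = 9/5.
h''(u) = -9/u², which is negative for u > 0, so this is a local maximum.
h(9/5) = 9·ln(9/5) - 9 + 2 ≈ -1.7099.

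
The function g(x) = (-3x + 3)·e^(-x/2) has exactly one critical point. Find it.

3

g'(x) = (-3)·e^(-x/2) + (-3x + 3)·(-1/2)·e^(-x/2) = ((3/2)x - 9/2)·e^(-x/2). Since e^(-x/2) > 0, the only critical point is x = 3.
g''(3) has the same sign as 3/2 > 0, so this is a local minimum.
g(3) = (-6)·e^(-3/2) ≈ -1.3388.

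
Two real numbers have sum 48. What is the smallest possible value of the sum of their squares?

1152

With a + b = 48, a^2 + b^2 = a^2 + (48 − a)^2.
The derivative 2a − 2(48 − a) = 4a − 96 vanishes at a = 24; second derivative 4 > 0, a minimum.
The minimum is 2·(24)^2 = 1152.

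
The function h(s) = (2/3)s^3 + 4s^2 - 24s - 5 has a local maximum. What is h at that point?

h'(s) = 2s^2 + 8s - 24 = 0 at s = -6, 2.
h''(s) = 4s + 8. h''(-6) = -16 < 0 ⇒ local maximum; h''(2) = 16 > 0 ⇒ local minimum.
Thus h has its local maximum at s = -6, with value 139.

139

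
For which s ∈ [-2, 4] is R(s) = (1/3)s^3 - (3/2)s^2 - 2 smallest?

-2

Differentiating, R'(s) = s^2 - 3s; which vanishes at s = 0 and s = 3.
Candidates: R(-2) = -32/3, R(0) = -2, R(3) = -13/2, R(4) = -14/3.
So the minimum is R(-2) = -32/3.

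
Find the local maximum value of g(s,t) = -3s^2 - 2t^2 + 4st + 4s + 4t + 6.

∂g/∂s = -6s + 4t + 4 = 0 and ∂g/∂t = 4s - 4t + 4 = 0, so (s, t) = (4, 5).
The Hessian has g_{ss} = -6, g_{tt} = -4, g_{st} = 4, giving D = 8 > 0 with g_{ss} < 0, so the point is a local maximum.
g(4, 5) = 24.

24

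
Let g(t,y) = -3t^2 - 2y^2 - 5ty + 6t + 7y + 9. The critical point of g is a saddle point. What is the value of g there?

∂g/∂t = -6t - 5y + 6 = 0 and ∂g/∂y = -5t - 4y + 7 = 0, so (t, y) = (11, -12).
The Hessian has g_{tt} = -6, g_{yy} = -4, g_{ty} = -5, giving D = -1 < 0, so the point is a saddle point.
g(11, -12) = 0.

0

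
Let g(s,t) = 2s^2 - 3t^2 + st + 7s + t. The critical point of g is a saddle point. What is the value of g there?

-152/25

∂g/∂s = 4s + t + 7 = 0 and ∂g/∂t = s - 6t + 1 = 0, so (s, t) = (-43/25, -3/25).
The Hessian has g_{ss} = 4, g_{tt} = -6, g_{st} = 1, giving D = -25 < 0, so the point is a saddle point.
g(-43/25, -3/25) = -152/25.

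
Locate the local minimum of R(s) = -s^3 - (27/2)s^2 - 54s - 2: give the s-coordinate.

R'(s) = -3s^2 - 27s - 54. Setting R'(s) = 0 gives s ∈ {-6, -3}.
Since R''(s) = -6s - 27, we get R''(-6) = 9 > 0 ⇒ local minimum; R''(-3) = -9 < 0 ⇒ local maximum.
The local minimum is R(-6) = 52.

-6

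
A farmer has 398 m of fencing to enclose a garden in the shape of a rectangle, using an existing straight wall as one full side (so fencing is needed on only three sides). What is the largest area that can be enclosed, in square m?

Let the sides perpendicular to the wall have length x and the parallel side y, so 2x + y = 398 and the area is A = xy = x(398 − 2x).
A'(x) = 398 − 4x = 0 gives x = 199/2, and A''(x) = −4 < 0 confirms a maximum.
Then y = 398 − 2·199/2 = 199 and A = 39601/2.

39601/2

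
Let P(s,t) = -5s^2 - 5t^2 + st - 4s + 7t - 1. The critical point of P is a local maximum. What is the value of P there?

2

∂P/∂s = -10s + t - 4 = 0 and ∂P/∂t = s - 10t + 7 = 0, so (s, t) = (-1/3, 2/3).
The Hessian has P_{ss} = -10, P_{tt} = -10, P_{st} = 1, giving D = 99 > 0 with P_{ss} < 0, so the point is a local maximum.
P(-1/3, 2/3) = 2.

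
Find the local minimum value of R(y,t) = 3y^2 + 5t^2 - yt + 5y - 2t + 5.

168/59

∂R/∂y = 6y - t + 5 = 0 and ∂R/∂t = -y + 10t - 2 = 0, so (y, t) = (-48/59, 7/59).
The Hessian has R_{yy} = 6, R_{tt} = 10, R_{yt} = -1, giving D = 59 > 0 with R_{yy} > 0, so the point is a local minimum.
R(-48/59, 7/59) = 168/59.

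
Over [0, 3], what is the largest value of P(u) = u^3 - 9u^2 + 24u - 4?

The derivative is 3u^2 - 18u + 24, whose only zero in [0, 3] is u = 2.
Evaluating at the critical points and endpoints: P(0) = -4,  P(2) = 16,  P(3) = 14.
The maximum over the interval is 16, attained at u = 2.

16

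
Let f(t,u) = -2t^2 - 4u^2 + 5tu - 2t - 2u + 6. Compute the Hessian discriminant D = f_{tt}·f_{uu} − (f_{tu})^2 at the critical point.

∂f/∂t = -4t + 5u - 2 = 0 and ∂f/∂u = 5t - 8u - 2 = 0, so (t, u) = (-26/7, -18/7).
The Hessian has f_{tt} = -4, f_{uu} = -8, f_{tu} = 5, giving D = 7 > 0 with f_{tt} < 0, so the point is a local maximum.
D = (-4)·(-8) − (5)^2 = 7.

7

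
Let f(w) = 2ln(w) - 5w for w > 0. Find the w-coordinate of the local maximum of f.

2/5

f'(w) = 2/w − 5 = 0 gives w = 2/5.
f''(w) = -2/w², which is negative for w > 0, so this is a local maximum.
f(2/5) = 2·ln(2/5) - 2 ≈ -3.8326.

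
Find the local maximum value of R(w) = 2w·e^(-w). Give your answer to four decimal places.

Differentiating with the product rule gives R'(w) = (-2w + 2)·e^(-w). Since e^(-w) > 0, the only critical point is w = 1.
R''(1) has the same sign as -2 < 0, so this is a local maximum.
R(1) = (2)·e^(-1) ≈ 0.7358.

0.7358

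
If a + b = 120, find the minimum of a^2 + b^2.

With a + b = 120, a^2 + b^2 = a^2 + (120 − a)^2.
The derivative 2a − 2(120 − a) = 4a − 240 vanishes at a = 60; second derivative 4 > 0, a minimum.
The minimum is 2·(60)^2 = 7200.

7200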